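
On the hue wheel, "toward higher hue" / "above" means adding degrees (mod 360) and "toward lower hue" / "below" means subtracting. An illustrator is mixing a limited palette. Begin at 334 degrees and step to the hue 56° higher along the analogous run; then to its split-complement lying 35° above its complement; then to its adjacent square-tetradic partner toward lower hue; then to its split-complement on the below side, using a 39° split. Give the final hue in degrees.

296°

334 + 56 = 390 → 390 − 360 = 30°   (analog 56° ↑)
30 + 215 = 245°   (split-comp 35° ↑)
245 − 90 = 155°   (square ↓)
155 + 141 = 296°   (split-comp 39° ↓)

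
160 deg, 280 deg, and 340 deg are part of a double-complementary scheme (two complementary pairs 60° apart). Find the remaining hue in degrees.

A rectangular tetradic uses two complementary pairs 60° apart: offsets 0°, 60°, 180°, 240°.
Among {160°, 280°, 340°}, 160° and 340° are a 180° pair.
The remaining hue 280° needs its own complement: 280 + 180 = 460 → 460 − 360 = 100°

100°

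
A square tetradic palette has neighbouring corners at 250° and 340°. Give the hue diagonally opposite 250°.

70°

A square tetradic scheme places four hues 90° apart; opposite corners are 180° apart.
250 + 180 = 430 → 430 − 360 = 70°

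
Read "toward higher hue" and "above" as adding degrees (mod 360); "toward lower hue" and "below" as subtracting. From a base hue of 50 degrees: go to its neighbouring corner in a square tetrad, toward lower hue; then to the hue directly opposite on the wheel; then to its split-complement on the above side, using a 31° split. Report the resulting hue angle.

square ↓ −90°: 50 − 90 = -40 → -40 + 360 = 320°
complement +180°: 320 + 180 = 500 → 500 − 360 = 140°
split-comp 31° ↑ +211°: 140 + 211 = 351°

351°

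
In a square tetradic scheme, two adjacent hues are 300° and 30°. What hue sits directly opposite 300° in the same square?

A square tetradic scheme places four hues 90° apart; opposite corners are 180° apart.
300 + 180 = 480 → 480 − 360 = 120°

120°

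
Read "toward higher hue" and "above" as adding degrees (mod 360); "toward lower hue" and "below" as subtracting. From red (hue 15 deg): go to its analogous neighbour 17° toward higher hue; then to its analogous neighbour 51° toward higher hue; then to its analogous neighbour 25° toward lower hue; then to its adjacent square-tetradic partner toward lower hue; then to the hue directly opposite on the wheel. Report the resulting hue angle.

148°

15 + 17 = 32°   (analog 17° ↑)
32 + 51 = 83°   (analog 51° ↑)
83 − 25 = 58°   (analog 25° ↓)
58 − 90 = -32 → -32 + 360 = 328°   (square ↓)
328 + 180 = 508 → 508 − 360 = 148°   (complement)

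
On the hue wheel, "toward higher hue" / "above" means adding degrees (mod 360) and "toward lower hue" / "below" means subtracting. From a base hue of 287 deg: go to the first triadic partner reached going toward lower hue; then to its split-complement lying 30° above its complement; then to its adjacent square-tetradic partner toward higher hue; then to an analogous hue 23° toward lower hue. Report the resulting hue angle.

−120° (triadic ↓): 287 − 120 = 167°
+210° (split-comp 30° ↑): 167 + 210 = 377 → 377 − 360 = 17°
+90° (square ↑): 17 + 90 = 107°
−23° (analog 23° ↓): 107 − 23 = 84°

84°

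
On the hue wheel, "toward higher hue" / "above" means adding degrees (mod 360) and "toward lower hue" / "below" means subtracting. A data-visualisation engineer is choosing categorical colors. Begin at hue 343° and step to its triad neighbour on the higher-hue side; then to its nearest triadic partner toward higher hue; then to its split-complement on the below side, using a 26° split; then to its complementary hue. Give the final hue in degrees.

197°

343 + 120 = 463 → 463 − 360 = 103°   (triadic ↑)
103 + 120 = 223°   (triadic ↑)
223 + 154 = 377 → 377 − 360 = 17°   (split-comp 26° ↓)
17 + 180 = 197°   (complement)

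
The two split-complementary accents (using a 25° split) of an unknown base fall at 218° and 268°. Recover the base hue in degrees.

63°

The accents sit 25° either side of the complement, so the complement is their short-arc midpoint on the wheel.
Short-arc midpoint of 218° and 268°: 243°.
Base is 180° from the complement: 243 − 180 = 63°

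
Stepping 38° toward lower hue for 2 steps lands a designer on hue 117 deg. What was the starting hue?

2 steps of 38° (toward lower hue) give a net shift of −76°.
Start = end − shift: 117 + 76 = 193°

193°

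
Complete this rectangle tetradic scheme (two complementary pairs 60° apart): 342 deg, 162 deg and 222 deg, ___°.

A rectangular tetradic uses two complementary pairs 60° apart: offsets 0°, 60°, 180°, 240°.
Among {162°, 222°, 342°}, 162° and 342° are a 180° pair.
The remaining hue 222° needs its own complement: 222 + 180 = 402 → 402 − 360 = 42°

42°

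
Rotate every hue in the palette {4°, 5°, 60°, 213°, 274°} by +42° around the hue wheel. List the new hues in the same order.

4 + 42 = 46°
5 + 42 = 47°
60 + 42 = 102°
213 + 42 = 255°
274 + 42 = 316°

46°, 47°, 102°, 255°, 316°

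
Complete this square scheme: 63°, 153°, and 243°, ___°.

A square tetradic scheme places four hues every 90°.
The full set through 63° is {63°, 153°, 243°, 333°}.
Given {63°, 153°, 243°}, the missing hue is 333°.

333°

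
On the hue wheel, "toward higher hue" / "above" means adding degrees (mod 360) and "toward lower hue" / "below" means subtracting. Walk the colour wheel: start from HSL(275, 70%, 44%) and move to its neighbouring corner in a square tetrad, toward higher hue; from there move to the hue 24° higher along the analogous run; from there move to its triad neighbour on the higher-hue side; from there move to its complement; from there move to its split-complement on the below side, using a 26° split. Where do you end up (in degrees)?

square ↑ +90°: 275 + 90 = 365 → 365 − 360 = 5°
analog 24° ↑ +24°: 5 + 24 = 29°
triadic ↑ +120°: 29 + 120 = 149°
complement +180°: 149 + 180 = 329°
split-comp 26° ↓ +154°: 329 + 154 = 483 → 483 − 360 = 123°

123°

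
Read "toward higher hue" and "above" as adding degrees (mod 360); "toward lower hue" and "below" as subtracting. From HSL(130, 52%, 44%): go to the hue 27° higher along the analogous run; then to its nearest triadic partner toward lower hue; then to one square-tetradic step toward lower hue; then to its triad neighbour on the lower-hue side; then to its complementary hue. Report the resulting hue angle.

analog 27° ↑ +27°: 130 + 27 = 157°
triadic ↓ −120°: 157 − 120 = 37°
square ↓ −90°: 37 − 90 = -53 → -53 + 360 = 307°
triadic ↓ −120°: 307 − 120 = 187°
complement +180°: 187 + 180 = 367 → 367 − 360 = 7°

7°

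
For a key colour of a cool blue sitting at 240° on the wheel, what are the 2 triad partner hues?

0° and 120°

A triad places three hues 120° apart.
240 + 120 = 360 → 360 − 360 = 0°
240 + 240 = 480 → 480 − 360 = 120°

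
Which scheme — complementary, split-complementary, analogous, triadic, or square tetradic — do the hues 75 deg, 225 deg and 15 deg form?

Sort the hues: 15°, 75°, 225°.
Successive gaps around the wheel: 60°, 150°, 150°.
Two 150° gaps and one 60° gap — a base hue opposite a pair of accents 30° either side of its complement — is the split-complementary pattern.

split-complementary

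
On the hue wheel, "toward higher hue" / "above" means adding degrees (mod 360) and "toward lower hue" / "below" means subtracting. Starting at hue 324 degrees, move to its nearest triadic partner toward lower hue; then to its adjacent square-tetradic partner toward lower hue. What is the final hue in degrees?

114°

−120° (triadic ↓): 324 − 120 = 204°
−90° (square ↓): 204 − 90 = 114°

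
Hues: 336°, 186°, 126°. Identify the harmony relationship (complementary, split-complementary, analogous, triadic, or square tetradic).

Sort the hues: 126°, 186°, 336°.
Successive gaps around the wheel: 60°, 150°, 150°.
Two 150° gaps and one 60° gap — a base hue opposite a pair of accents 30° either side of its complement — is the split-complementary pattern.

split-complementary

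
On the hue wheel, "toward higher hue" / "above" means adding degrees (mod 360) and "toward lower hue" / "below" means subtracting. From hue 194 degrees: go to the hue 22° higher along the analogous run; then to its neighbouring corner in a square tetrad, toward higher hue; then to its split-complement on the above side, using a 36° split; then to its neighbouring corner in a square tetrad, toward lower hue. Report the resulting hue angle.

72°

194 + 22 = 216°   (analog 22° ↑)
216 + 90 = 306°   (square ↑)
306 + 216 = 522 → 522 − 360 = 162°   (split-comp 36° ↑)
162 − 90 = 72°   (square ↓)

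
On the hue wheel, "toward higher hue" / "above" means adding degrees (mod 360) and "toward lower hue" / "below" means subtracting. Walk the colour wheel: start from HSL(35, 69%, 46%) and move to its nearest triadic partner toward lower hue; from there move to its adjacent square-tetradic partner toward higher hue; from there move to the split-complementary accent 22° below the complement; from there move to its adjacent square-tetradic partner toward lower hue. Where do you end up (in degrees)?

35 − 120 = -85 → -85 + 360 = 275°   (triadic ↓)
275 + 90 = 365 → 365 − 360 = 5°   (square ↑)
5 + 158 = 163°   (split-comp 22° ↓)
163 − 90 = 73°   (square ↓)

73°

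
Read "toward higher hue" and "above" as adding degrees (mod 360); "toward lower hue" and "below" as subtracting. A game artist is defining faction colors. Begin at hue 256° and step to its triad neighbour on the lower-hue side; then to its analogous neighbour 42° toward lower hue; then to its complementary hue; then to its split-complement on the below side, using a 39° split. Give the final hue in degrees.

55°

256 − 120 = 136°   (triadic ↓)
136 − 42 = 94°   (analog 42° ↓)
94 + 180 = 274°   (complement)
274 + 141 = 415 → 415 − 360 = 55°   (split-comp 39° ↓)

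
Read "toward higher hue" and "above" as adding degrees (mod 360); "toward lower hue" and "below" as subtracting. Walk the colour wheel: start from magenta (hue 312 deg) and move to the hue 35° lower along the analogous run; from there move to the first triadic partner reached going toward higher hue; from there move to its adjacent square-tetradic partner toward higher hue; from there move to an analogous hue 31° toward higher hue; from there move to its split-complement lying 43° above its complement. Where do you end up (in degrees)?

−35° (analog 35° ↓): 312 − 35 = 277°
+120° (triadic ↑): 277 + 120 = 397 → 397 − 360 = 37°
+90° (square ↑): 37 + 90 = 127°
+31° (analog 31° ↑): 127 + 31 = 158°
+223° (split-comp 43° ↑): 158 + 223 = 381 → 381 − 360 = 21°

21°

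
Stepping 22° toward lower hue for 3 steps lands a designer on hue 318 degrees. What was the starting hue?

3 steps of 22° (toward lower hue) give a net shift of −66°.
Start = end − shift: 318 + 66 = 384 → 384 − 360 = 24°

24°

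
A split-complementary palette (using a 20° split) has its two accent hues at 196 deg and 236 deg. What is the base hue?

36°

The accents sit 20° either side of the complement, so the complement is their short-arc midpoint on the wheel.
Short-arc midpoint of 196° and 236°: 216°.
Base is 180° from the complement: 216 − 180 = 36°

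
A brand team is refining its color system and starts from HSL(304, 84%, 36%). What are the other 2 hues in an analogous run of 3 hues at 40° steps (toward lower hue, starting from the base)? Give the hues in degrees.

264° and 224°

304 − 40 = 264°
304 − 80 = 224°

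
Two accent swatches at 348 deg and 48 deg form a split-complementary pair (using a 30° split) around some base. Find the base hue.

The accents sit 30° either side of the complement, so the complement is their short-arc midpoint on the wheel.
Short-arc midpoint of 348° and 48°: 18°.
Base is 180° from the complement: 18 − 180 = -162 → -162 + 360 = 198°

198°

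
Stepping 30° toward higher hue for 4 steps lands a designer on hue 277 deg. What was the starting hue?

4 steps of 30° (toward higher hue) give a net shift of +120°.
Start = end − shift: 277 − 120 = 157°

157°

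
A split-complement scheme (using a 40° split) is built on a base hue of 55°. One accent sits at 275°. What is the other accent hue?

195°

Split-complementary hues sit 40° either side of the complement.
Complement of the base 55°: 55 + 180 = 235°
The given accent 275° is 40° one side of 235°; the other accent sits 40° the other side: 235 − 40 = 195°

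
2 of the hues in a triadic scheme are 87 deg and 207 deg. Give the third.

327°

A triad places three hues 120° apart.
The full set through 87° is {87°, 207°, 327°}.
Given {87°, 207°}, the missing hue is 327°.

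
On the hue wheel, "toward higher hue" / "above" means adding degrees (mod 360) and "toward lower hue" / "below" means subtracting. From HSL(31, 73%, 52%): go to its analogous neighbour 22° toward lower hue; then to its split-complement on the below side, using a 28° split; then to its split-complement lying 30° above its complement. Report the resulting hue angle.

−22° (analog 22° ↓): 31 − 22 = 9°
+152° (split-comp 28° ↓): 9 + 152 = 161°
+210° (split-comp 30° ↑): 161 + 210 = 371 → 371 − 360 = 11°

11°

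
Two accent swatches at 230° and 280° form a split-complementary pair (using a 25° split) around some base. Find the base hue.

The accents sit 25° either side of the complement, so the complement is their short-arc midpoint on the wheel.
Short-arc midpoint of 230° and 280°: 255°.
Base is 180° from the complement: 255 − 180 = 75°

75°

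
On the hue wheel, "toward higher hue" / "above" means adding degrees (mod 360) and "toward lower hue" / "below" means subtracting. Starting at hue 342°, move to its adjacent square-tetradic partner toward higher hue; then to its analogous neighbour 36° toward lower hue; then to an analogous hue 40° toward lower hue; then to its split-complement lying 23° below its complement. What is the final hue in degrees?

square ↑ +90°: 342 + 90 = 432 → 432 − 360 = 72°
analog 36° ↓ −36°: 72 − 36 = 36°
analog 40° ↓ −40°: 36 − 40 = -4 → -4 + 360 = 356°
split-comp 23° ↓ +157°: 356 + 157 = 513 → 513 − 360 = 153°

153°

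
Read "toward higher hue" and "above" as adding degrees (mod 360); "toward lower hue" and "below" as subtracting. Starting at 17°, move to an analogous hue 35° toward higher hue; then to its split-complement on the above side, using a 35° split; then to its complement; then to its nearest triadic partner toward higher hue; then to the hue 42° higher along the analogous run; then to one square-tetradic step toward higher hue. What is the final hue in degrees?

17 + 35 = 52°   (analog 35° ↑)
52 + 215 = 267°   (split-comp 35° ↑)
267 + 180 = 447 → 447 − 360 = 87°   (complement)
87 + 120 = 207°   (triadic ↑)
207 + 42 = 249°   (analog 42° ↑)
249 + 90 = 339°   (square ↑)

339°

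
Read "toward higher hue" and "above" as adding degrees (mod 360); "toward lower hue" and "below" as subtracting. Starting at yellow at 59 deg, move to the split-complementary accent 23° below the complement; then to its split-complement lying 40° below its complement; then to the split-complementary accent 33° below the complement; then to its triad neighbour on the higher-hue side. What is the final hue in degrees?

+157° (split-comp 23° ↓): 59 + 157 = 216°
+140° (split-comp 40° ↓): 216 + 140 = 356°
+147° (split-comp 33° ↓): 356 + 147 = 503 → 503 − 360 = 143°
+120° (triadic ↑): 143 + 120 = 263°

263°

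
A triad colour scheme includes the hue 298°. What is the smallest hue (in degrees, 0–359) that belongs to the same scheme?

58°

A triad places three hues 120° apart.
The full set through 298° is {58°, 178°, 298°}.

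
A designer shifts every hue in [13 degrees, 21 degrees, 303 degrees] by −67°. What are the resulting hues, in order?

306°, 314°, 236°

13 − 67 = -54 → -54 + 360 = 306°
21 − 67 = -46 → -46 + 360 = 314°
303 − 67 = 236°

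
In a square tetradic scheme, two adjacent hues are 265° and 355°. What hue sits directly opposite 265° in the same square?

85°

A square tetradic scheme places four hues 90° apart; opposite corners are 180° apart.
265 + 180 = 445 → 445 − 360 = 85°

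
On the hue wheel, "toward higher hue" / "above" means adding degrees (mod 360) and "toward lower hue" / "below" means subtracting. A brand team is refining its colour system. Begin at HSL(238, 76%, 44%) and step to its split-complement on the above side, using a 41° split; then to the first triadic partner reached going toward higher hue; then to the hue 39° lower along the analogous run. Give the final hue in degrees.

180°

split-comp 41° ↑ +221°: 238 + 221 = 459 → 459 − 360 = 99°
triadic ↑ +120°: 99 + 120 = 219°
analog 39° ↓ −39°: 219 − 39 = 180°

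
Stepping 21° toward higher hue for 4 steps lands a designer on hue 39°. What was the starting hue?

315°

4 steps of 21° (toward higher hue) give a net shift of +84°.
Start = end − shift: 39 − 84 = -45 → -45 + 360 = 315°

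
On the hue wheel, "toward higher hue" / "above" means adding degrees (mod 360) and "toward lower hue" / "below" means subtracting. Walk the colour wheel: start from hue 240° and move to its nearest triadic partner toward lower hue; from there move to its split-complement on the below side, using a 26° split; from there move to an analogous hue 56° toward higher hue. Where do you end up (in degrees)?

240 − 120 = 120°   (triadic ↓)
120 + 154 = 274°   (split-comp 26° ↓)
274 + 56 = 330°   (analog 56° ↑)

330°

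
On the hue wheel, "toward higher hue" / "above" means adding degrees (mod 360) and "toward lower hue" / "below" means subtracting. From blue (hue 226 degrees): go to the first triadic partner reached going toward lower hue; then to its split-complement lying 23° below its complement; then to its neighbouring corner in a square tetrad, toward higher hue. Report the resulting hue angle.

353°

−120° (triadic ↓): 226 − 120 = 106°
+157° (split-comp 23° ↓): 106 + 157 = 263°
+90° (square ↑): 263 + 90 = 353°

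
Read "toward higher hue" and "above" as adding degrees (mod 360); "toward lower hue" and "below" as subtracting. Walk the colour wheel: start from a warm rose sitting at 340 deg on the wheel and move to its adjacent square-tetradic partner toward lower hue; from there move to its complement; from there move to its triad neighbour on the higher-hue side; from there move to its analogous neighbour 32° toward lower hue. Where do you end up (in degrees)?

square ↓ −90°: 340 − 90 = 250°
complement +180°: 250 + 180 = 430 → 430 − 360 = 70°
triadic ↑ +120°: 70 + 120 = 190°
analog 32° ↓ −32°: 190 − 32 = 158°

158°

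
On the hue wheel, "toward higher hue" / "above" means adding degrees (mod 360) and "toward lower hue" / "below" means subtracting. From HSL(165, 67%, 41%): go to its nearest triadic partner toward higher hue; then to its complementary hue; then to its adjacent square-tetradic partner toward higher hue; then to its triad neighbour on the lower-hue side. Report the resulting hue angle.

165 + 120 = 285°   (triadic ↑)
285 + 180 = 465 → 465 − 360 = 105°   (complement)
105 + 90 = 195°   (square ↑)
195 − 120 = 75°   (triadic ↓)

75°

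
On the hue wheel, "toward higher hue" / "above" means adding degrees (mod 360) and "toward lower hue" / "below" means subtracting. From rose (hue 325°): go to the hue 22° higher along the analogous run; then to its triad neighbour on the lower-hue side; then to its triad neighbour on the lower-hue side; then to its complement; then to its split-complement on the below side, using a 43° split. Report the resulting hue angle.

analog 22° ↑ +22°: 325 + 22 = 347°
triadic ↓ −120°: 347 − 120 = 227°
triadic ↓ −120°: 227 − 120 = 107°
complement +180°: 107 + 180 = 287°
split-comp 43° ↓ +137°: 287 + 137 = 424 → 424 − 360 = 64°

64°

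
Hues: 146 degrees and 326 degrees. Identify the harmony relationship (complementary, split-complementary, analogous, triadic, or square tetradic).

Sort the hues: 146°, 326°.
Successive gaps around the wheel: 180°, 180°.
Two hues 180° apart are complementary.

complementary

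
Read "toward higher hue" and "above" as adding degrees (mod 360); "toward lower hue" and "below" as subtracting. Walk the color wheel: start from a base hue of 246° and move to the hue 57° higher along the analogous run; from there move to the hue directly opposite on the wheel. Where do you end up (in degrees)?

123°

246 + 57 = 303°   (analog 57° ↑)
303 + 180 = 483 → 483 − 360 = 123°   (complement)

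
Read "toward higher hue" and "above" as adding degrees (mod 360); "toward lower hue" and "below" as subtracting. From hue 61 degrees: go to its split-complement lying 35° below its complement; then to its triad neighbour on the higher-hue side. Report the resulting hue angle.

+145° (split-comp 35° ↓): 61 + 145 = 206°
+120° (triadic ↑): 206 + 120 = 326°

326°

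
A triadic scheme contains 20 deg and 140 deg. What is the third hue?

A triad spaces three hues 120° apart.
The full set is {20°, 140°, 260°}.

260°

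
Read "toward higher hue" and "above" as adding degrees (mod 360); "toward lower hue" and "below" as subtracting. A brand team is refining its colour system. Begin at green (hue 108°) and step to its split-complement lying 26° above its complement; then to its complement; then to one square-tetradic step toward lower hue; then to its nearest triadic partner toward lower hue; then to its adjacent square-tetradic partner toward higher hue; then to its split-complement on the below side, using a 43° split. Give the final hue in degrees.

151°

+206° (split-comp 26° ↑): 108 + 206 = 314°
+180° (complement): 314 + 180 = 494 → 494 − 360 = 134°
−90° (square ↓): 134 − 90 = 44°
−120° (triadic ↓): 44 − 120 = -76 → -76 + 360 = 284°
+90° (square ↑): 284 + 90 = 374 → 374 − 360 = 14°
+137° (split-comp 43° ↓): 14 + 137 = 151°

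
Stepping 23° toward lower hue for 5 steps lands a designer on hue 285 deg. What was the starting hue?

5 steps of 23° (toward lower hue) give a net shift of −115°.
Start = end − shift: 285 + 115 = 400 → 400 − 360 = 40°

40°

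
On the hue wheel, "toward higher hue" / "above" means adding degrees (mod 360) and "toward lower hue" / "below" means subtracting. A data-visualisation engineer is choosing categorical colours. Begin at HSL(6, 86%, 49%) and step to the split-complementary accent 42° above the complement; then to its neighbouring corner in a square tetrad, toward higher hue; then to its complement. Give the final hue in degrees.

138°

+222° (split-comp 42° ↑): 6 + 222 = 228°
+90° (square ↑): 228 + 90 = 318°
+180° (complement): 318 + 180 = 498 → 498 − 360 = 138°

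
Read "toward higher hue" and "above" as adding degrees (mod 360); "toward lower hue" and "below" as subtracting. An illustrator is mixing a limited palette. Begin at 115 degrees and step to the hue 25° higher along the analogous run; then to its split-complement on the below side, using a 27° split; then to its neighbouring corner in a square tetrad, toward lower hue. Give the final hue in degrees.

203°

115 + 25 = 140°   (analog 25° ↑)
140 + 153 = 293°   (split-comp 27° ↓)
293 − 90 = 203°   (square ↓)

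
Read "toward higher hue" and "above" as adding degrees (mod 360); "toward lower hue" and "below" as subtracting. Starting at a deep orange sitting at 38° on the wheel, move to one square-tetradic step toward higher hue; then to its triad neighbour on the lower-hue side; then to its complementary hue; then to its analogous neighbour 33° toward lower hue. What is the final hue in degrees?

38 + 90 = 128°   (square ↑)
128 − 120 = 8°   (triadic ↓)
8 + 180 = 188°   (complement)
188 − 33 = 155°   (analog 33° ↓)

155°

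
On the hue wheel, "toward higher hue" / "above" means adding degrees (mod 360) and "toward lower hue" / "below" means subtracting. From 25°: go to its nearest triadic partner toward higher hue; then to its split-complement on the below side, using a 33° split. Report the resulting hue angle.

triadic ↑ +120°: 25 + 120 = 145°
split-comp 33° ↓ +147°: 145 + 147 = 292°

292°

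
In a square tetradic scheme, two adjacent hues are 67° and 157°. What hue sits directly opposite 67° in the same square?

A square tetradic scheme places four hues 90° apart; opposite corners are 180° apart.
67 + 180 = 247°

247°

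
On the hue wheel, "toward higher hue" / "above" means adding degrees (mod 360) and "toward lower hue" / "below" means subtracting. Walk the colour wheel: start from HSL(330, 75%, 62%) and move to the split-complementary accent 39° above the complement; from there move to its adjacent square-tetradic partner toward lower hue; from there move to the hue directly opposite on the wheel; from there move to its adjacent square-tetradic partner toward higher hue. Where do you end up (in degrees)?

split-comp 39° ↑ +219°: 330 + 219 = 549 → 549 − 360 = 189°
square ↓ −90°: 189 − 90 = 99°
complement +180°: 99 + 180 = 279°
square ↑ +90°: 279 + 90 = 369 → 369 − 360 = 9°

9°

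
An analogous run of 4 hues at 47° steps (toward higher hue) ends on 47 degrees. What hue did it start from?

3 steps of 47° (toward higher hue) give a net shift of +141°.
Start = end − shift: 47 − 141 = -94 → -94 + 360 = 266°

266°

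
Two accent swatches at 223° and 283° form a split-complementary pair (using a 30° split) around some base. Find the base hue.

73°

The accents sit 30° either side of the complement, so the complement is their short-arc midpoint on the wheel.
Short-arc midpoint of 223° and 283°: 253°.
Base is 180° from the complement: 253 − 180 = 73°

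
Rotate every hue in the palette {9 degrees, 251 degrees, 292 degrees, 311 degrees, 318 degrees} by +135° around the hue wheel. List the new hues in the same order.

9 + 135 = 144°
251 + 135 = 386 → 386 − 360 = 26°
292 + 135 = 427 → 427 − 360 = 67°
311 + 135 = 446 → 446 − 360 = 86°
318 + 135 = 453 → 453 − 360 = 93°

144°, 26°, 67°, 86°, 93°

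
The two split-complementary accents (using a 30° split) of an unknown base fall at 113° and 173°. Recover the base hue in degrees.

323°

The accents sit 30° either side of the complement, so the complement is their short-arc midpoint on the wheel.
Short-arc midpoint of 113° and 173°: 143°.
Base is 180° from the complement: 143 − 180 = -37 → -37 + 360 = 323°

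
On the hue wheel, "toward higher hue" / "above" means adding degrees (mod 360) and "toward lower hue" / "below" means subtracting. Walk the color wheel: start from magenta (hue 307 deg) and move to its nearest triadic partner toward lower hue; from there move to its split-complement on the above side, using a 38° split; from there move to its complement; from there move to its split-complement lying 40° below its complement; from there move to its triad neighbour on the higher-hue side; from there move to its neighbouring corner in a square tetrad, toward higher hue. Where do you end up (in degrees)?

215°

−120° (triadic ↓): 307 − 120 = 187°
+218° (split-comp 38° ↑): 187 + 218 = 405 → 405 − 360 = 45°
+180° (complement): 45 + 180 = 225°
+140° (split-comp 40° ↓): 225 + 140 = 365 → 365 − 360 = 5°
+120° (triadic ↑): 5 + 120 = 125°
+90° (square ↑): 125 + 90 = 215°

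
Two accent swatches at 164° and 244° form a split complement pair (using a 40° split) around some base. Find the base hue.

The accents sit 40° either side of the complement, so the complement is their short-arc midpoint on the wheel.
Short-arc midpoint of 164° and 244°: 204°.
Base is 180° from the complement: 204 − 180 = 24°

24°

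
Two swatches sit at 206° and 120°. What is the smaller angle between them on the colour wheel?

86°

|206 − 120| = 86.
86 ≤ 180, so the shorter arc is 86°.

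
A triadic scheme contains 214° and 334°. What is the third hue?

A triad spaces three hues 120° apart.
The full set is {94°, 214°, 334°}.

94°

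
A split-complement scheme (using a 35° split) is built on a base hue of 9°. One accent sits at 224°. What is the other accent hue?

154°

Split-complementary hues sit 35° either side of the complement.
Complement of the base 9°: 9 + 180 = 189°
The given accent 224° is 35° one side of 189°; the other accent sits 35° the other side: 189 − 35 = 154°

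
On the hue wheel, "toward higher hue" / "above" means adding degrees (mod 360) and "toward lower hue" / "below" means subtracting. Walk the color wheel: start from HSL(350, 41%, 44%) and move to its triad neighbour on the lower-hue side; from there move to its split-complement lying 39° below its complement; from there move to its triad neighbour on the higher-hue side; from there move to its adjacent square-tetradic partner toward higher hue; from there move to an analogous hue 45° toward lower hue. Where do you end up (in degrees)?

176°

350 − 120 = 230°   (triadic ↓)
230 + 141 = 371 → 371 − 360 = 11°   (split-comp 39° ↓)
11 + 120 = 131°   (triadic ↑)
131 + 90 = 221°   (square ↑)
221 − 45 = 176°   (analog 45° ↓)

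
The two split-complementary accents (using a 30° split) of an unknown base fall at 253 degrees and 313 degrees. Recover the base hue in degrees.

The accents sit 30° either side of the complement, so the complement is their short-arc midpoint on the wheel.
Short-arc midpoint of 253° and 313°: 283°.
Base is 180° from the complement: 283 − 180 = 103°

103°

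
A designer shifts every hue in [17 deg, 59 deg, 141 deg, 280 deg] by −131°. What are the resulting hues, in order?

246°, 288°, 10°, 149°

17 − 131 = -114 → -114 + 360 = 246°
59 − 131 = -72 → -72 + 360 = 288°
141 − 131 = 10°
280 − 131 = 149°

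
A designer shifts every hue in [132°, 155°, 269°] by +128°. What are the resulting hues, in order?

132 + 128 = 260°
155 + 128 = 283°
269 + 128 = 397 → 397 − 360 = 37°

260°, 283°, 37°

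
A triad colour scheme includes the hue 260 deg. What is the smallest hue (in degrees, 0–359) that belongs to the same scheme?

20°

A triad places three hues 120° apart.
The full set through 260° is {20°, 140°, 260°}.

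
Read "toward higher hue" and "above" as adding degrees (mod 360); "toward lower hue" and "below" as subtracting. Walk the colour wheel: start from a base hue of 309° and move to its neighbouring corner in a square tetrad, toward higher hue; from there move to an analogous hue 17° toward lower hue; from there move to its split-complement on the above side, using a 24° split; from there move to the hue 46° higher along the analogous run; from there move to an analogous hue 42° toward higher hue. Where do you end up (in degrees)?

+90° (square ↑): 309 + 90 = 399 → 399 − 360 = 39°
−17° (analog 17° ↓): 39 − 17 = 22°
+204° (split-comp 24° ↑): 22 + 204 = 226°
+46° (analog 46° ↑): 226 + 46 = 272°
+42° (analog 42° ↑): 272 + 42 = 314°

314°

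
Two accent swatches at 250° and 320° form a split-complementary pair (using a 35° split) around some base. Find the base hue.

The accents sit 35° either side of the complement, so the complement is their short-arc midpoint on the wheel.
Short-arc midpoint of 250° and 320°: 285°.
Base is 180° from the complement: 285 − 180 = 105°

105°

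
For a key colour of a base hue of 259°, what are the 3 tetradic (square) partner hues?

349°, 79° and 169°

A square tetradic scheme places four hues every 90°.
259 + 90 = 349°
259 + 180 = 439 → 439 − 360 = 79°
259 + 270 = 529 → 529 − 360 = 169°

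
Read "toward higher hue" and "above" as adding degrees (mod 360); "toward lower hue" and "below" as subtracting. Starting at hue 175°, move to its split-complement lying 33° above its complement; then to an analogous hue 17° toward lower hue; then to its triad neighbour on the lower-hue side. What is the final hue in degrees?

251°

+213° (split-comp 33° ↑): 175 + 213 = 388 → 388 − 360 = 28°
−17° (analog 17° ↓): 28 − 17 = 11°
−120° (triadic ↓): 11 − 120 = -109 → -109 + 360 = 251°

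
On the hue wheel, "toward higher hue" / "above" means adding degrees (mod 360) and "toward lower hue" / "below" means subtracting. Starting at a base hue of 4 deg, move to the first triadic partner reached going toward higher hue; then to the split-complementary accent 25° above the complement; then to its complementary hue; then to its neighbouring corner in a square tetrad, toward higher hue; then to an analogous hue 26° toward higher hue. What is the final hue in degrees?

265°

4 + 120 = 124°   (triadic ↑)
124 + 205 = 329°   (split-comp 25° ↑)
329 + 180 = 509 → 509 − 360 = 149°   (complement)
149 + 90 = 239°   (square ↑)
239 + 26 = 265°   (analog 26° ↑)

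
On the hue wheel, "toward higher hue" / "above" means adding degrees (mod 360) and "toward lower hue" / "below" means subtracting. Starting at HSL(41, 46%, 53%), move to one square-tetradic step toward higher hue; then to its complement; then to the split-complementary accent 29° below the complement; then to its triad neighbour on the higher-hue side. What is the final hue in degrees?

222°

+90° (square ↑): 41 + 90 = 131°
+180° (complement): 131 + 180 = 311°
+151° (split-comp 29° ↓): 311 + 151 = 462 → 462 − 360 = 102°
+120° (triadic ↑): 102 + 120 = 222°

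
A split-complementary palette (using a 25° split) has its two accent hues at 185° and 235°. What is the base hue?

30°

The accents sit 25° either side of the complement, so the complement is their short-arc midpoint on the wheel.
Short-arc midpoint of 185° and 235°: 210°.
Base is 180° from the complement: 210 − 180 = 30°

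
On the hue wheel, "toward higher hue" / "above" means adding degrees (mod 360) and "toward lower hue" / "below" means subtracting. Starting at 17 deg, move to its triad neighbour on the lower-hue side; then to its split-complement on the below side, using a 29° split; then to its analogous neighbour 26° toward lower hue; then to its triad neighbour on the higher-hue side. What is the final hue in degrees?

142°

−120° (triadic ↓): 17 − 120 = -103 → -103 + 360 = 257°
+151° (split-comp 29° ↓): 257 + 151 = 408 → 408 − 360 = 48°
−26° (analog 26° ↓): 48 − 26 = 22°
+120° (triadic ↑): 22 + 120 = 142°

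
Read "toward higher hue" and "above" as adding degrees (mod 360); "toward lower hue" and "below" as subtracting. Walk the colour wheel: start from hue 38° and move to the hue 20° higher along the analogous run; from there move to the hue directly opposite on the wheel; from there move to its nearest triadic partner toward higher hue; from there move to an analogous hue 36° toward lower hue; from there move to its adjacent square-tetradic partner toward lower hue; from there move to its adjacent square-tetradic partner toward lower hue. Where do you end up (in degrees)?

142°

38 + 20 = 58°   (analog 20° ↑)
58 + 180 = 238°   (complement)
238 + 120 = 358°   (triadic ↑)
358 − 36 = 322°   (analog 36° ↓)
322 − 90 = 232°   (square ↓)
232 − 90 = 142°   (square ↓)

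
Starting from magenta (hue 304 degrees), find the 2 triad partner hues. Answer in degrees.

304 + 120 = 424 → 424 − 360 = 64°
304 + 240 = 544 → 544 − 360 = 184°

64° and 184°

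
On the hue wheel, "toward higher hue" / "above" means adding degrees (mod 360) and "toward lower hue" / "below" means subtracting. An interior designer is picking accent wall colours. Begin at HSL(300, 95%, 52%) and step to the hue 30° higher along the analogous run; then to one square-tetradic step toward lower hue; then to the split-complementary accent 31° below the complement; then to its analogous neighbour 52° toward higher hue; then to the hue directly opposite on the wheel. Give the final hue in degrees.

300 + 30 = 330°   (analog 30° ↑)
330 − 90 = 240°   (square ↓)
240 + 149 = 389 → 389 − 360 = 29°   (split-comp 31° ↓)
29 + 52 = 81°   (analog 52° ↑)
81 + 180 = 261°   (complement)

261°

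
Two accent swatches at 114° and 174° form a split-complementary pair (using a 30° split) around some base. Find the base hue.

The accents sit 30° either side of the complement, so the complement is their short-arc midpoint on the wheel.
Short-arc midpoint of 114° and 174°: 144°.
Base is 180° from the complement: 144 − 180 = -36 → -36 + 360 = 324°

324°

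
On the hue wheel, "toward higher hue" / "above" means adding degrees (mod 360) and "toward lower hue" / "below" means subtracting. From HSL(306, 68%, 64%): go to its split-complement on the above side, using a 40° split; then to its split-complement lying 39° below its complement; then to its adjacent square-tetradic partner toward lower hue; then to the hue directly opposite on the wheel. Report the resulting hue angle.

split-comp 40° ↑ +220°: 306 + 220 = 526 → 526 − 360 = 166°
split-comp 39° ↓ +141°: 166 + 141 = 307°
square ↓ −90°: 307 − 90 = 217°
complement +180°: 217 + 180 = 397 → 397 − 360 = 37°

37°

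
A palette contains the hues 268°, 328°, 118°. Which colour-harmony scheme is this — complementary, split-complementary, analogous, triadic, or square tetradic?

split-complementary

Sort the hues: 118°, 268°, 328°.
Successive gaps around the wheel: 150°, 60°, 150°.
Two 150° gaps and one 60° gap — a base hue opposite a pair of accents 30° either side of its complement — is the split-complementary pattern.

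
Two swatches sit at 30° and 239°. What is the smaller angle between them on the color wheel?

|30 − 239| = 209.
The shorter arc is 360 − 209 = 151°.

151°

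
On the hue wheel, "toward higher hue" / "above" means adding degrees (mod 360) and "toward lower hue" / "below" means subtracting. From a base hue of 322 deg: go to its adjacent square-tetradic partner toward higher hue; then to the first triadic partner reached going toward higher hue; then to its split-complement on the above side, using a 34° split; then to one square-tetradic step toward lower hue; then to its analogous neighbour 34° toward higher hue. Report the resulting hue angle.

330°

322 + 90 = 412 → 412 − 360 = 52°   (square ↑)
52 + 120 = 172°   (triadic ↑)
172 + 214 = 386 → 386 − 360 = 26°   (split-comp 34° ↑)
26 − 90 = -64 → -64 + 360 = 296°   (square ↓)
296 + 34 = 330°   (analog 34° ↑)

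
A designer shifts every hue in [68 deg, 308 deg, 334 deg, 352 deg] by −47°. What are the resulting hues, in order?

21°, 261°, 287°, 305°

68 − 47 = 21°
308 − 47 = 261°
334 − 47 = 287°
352 − 47 = 305°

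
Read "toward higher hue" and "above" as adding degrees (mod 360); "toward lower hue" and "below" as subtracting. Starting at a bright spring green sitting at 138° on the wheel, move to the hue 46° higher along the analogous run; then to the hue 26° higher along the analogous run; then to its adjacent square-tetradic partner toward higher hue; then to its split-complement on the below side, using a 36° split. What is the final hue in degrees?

+46° (analog 46° ↑): 138 + 46 = 184°
+26° (analog 26° ↑): 184 + 26 = 210°
+90° (square ↑): 210 + 90 = 300°
+144° (split-comp 36° ↓): 300 + 144 = 444 → 444 − 360 = 84°

84°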